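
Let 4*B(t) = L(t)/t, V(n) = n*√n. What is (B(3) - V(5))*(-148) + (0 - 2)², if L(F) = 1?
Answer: -25/3 + 740*√5 ≈ 1646.4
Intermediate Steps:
V(n) = n^(3/2)
B(t) = 1/(4*t) (B(t) = (1/t)/4 = 1/(4*t))
(B(3) - V(5))*(-148) + (0 - 2)² = ((¼)/3 - 5^(3/2))*(-148) + (0 - 2)² = ((¼)*(⅓) - 5*√5)*(-148) + (-2)² = (1/12 - 5*√5)*(-148) + 4 = (-37/3 + 740*√5) + 4 = -25/3 + 740*√5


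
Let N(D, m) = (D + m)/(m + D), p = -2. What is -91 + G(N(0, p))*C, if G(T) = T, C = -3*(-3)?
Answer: -82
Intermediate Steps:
C = 9
N(D, m) = 1 (N(D, m) = (D + m)/(D + m) = 1)
-91 + G(N(0, p))*C = -91 + 1*9 = -91 + 9 = -82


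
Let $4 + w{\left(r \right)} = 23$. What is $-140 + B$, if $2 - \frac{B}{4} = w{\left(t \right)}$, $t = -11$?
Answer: $-208$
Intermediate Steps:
$w{\left(r \right)} = 19$ ($w{\left(r \right)} = -4 + 23 = 19$)
$B = -68$ ($B = 8 - 76 = -68$)
$-140 + B = -140 - 68 = -208$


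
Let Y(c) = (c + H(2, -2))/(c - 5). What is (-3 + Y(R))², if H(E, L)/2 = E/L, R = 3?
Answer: 49/4 ≈ 12.250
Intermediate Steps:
H(E, L) = 2*E/L (H(E, L) = 2*(E/L) = 2*E/L)
Y(c) = (-2 + c)/(-5 + c) (Y(c) = (c + 2*2/(-2))/(c - 5) = (c + 2*2*(-½))/(-5 + c) = (c - 2)/(-5 + c) = (-2 + c)/(-5 + c))
(-3 + Y(R))² = (-3 + (-2 + 3)/(-5 + 3))² = (-3 + 1/(-2))² = (-3 - ½*1)² = (-3 - ½)² = (-7/2)² = 49/4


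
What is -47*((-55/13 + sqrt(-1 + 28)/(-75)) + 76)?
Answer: -43851/13 + 47*sqrt(3)/25 ≈ -3369.9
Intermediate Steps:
-47*((-55/13 + sqrt(-1 + 28)/(-75)) + 76) = -47*((-55*1/13 + sqrt(27)*(-1/75)) + 76) = -47*((-55/13 + (3*sqrt(3))*(-1/75)) + 76) = -47*((-55/13 - sqrt(3)/25) + 76) = -47*(933/13 - sqrt(3)/25) = -43851/13 + 47*sqrt(3)/25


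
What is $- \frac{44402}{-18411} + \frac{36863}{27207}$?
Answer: $\frac{628909969}{166969359} \approx 3.7666$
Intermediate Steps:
$- \frac{44402}{-18411} + \frac{36863}{27207} = \left(-44402\right) \left(- \frac{1}{18411}\right) + 36863 \cdot \frac{1}{27207} = \frac{44402}{18411} + \frac{36863}{27207} = \frac{628909969}{166969359}$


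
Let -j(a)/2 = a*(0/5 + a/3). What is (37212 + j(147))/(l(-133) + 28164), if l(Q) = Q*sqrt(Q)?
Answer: 642308184/795563533 + 3033198*I*sqrt(133)/795563533 ≈ 0.80736 + 0.04397*I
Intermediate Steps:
l(Q) = Q**(3/2)
j(a) = -2*a**2/3 (j(a) = -2*a*(0/5 + a/3) = -2*a*(0*(1/5) + a*(1/3)) = -2*a*(0 + a/3) = -2*a*a/3 = -2*a**2/3)
(37212 + j(147))/(l(-133) + 28164) = (37212 - 2/3*147**2)/((-133)**(3/2) + 28164) = (37212 - 2/3*21609)/(-133*I*sqrt(133) + 28164) = (37212 - 14406)/(28164 - 133*I*sqrt(133)) = 22806/(28164 - 133*I*sqrt(133))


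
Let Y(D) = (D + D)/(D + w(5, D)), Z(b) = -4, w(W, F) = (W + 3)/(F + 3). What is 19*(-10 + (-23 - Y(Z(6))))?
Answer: -1919/3 ≈ -639.67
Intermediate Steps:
w(W, F) = (3 + W)/(3 + F)
Y(D) = 2*D/(D + 8/(3 + D)) (Y(D) = (D + D)/(D + (3 + 5)/(3 + D)) = (2*D)/(D + 8/(3 + D)) = 2*D/(D + 8/(3 + D)))
19*(-10 + (-23 - Y(Z(6)))) = 19*(-10 + (-23 - 2*(-4)*(3 - 4)/(8 - 4*(3 - 4)))) = 19*(-10 + (-23 - 2*(-4)*(-1)/(8 - 4*(-1)))) = 19*(-10 + (-23 - 2*(-4)*(-1)/(8 + 4))) = 19*(-10 + (-23 - 2*(-4)*(-1)/12)) = 19*(-10 + (-23 - 1*⅔)) = 19*(-10 + (-23 - ⅔)) = 19*(-10 - 71/3) = 19*(-101/3) = -1919/3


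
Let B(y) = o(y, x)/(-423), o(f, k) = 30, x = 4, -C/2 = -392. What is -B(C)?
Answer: 10/141 ≈ 0.070922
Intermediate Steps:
C = 784 (C = -2*(-392) = 784)
B(y) = -10/141 (B(y) = 30/(-423) = 30*(-1/423) = -10/141)
-B(C) = -1*(-10/141) = 10/141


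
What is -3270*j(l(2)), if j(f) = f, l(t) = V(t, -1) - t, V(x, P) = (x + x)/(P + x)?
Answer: -6540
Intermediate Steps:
V(x, P) = 2*x/(P + x) (V(x, P) = (2*x)/(P + x) = 2*x/(P + x))
l(t) = -t + 2*t/(-1 + t) (l(t) = 2*t/(-1 + t) - t = -t + 2*t/(-1 + t))
-3270*j(l(2)) = -6540*(3 - 1*2)/(-1 + 2) = -6540*(3 - 2)/1 = -6540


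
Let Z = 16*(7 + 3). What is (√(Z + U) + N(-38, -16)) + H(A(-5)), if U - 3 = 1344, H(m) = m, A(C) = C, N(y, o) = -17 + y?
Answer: -60 + √1507 ≈ -21.180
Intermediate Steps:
Z = 160 (Z = 16*10 = 160)
U = 1347 (U = 3 + 1344 = 1347)
(√(Z + U) + N(-38, -16)) + H(A(-5)) = (√(160 + 1347) + (-17 - 38)) - 5 = (√1507 - 55) - 5 = (-55 + √1507) - 5 = -60 + √1507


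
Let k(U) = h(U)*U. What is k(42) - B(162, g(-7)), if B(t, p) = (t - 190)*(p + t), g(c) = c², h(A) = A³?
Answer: 3117604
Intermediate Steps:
k(U) = U⁴ (k(U) = U³*U = U⁴)
B(t, p) = (-190 + t)*(p + t)
k(42) - B(162, g(-7)) = 42⁴ - (162² - 190*(-7)² - 190*162 + (-7)²*162) = 3111696 - (26244 - 190*49 - 30780 + 49*162) = 3111696 - (26244 - 9310 - 30780 + 7938) = 3111696 - 1*(-5908) = 3111696 + 5908 = 3117604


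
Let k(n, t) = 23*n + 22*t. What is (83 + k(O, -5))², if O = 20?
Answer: 187489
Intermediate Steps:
k(n, t) = 22*t + 23*n
(83 + k(O, -5))² = (83 + (22*(-5) + 23*20))² = (83 + (-110 + 460))² = (83 + 350)² = 433² = 187489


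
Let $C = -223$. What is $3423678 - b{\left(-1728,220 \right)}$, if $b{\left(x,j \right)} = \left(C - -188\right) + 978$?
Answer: $3422735$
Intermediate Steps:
$b{\left(x,j \right)} = 943$ ($b{\left(x,j \right)} = \left(-223 - -188\right) + 978 = \left(-223 + 188\right) + 978 = -35 + 978 = 943$)
$3423678 - b{\left(-1728,220 \right)} = 3423678 - 943 = 3422735$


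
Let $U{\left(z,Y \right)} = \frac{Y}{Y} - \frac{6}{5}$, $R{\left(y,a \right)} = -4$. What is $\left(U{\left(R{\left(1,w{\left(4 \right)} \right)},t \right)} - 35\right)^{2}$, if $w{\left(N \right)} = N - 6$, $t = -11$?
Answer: $\frac{30976}{25} \approx 1239.0$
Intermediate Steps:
$w{\left(N \right)} = -6 + N$ ($w{\left(N \right)} = N - 6 = -6 + N$)
$U{\left(z,Y \right)} = - \frac{1}{5}$ ($U{\left(z,Y \right)} = 1 - \frac{6}{5} = - \frac{1}{5}$)
$\left(U{\left(R{\left(1,w{\left(4 \right)} \right)},t \right)} - 35\right)^{2} = \left(- \frac{1}{5} - 35\right)^{2} = \left(- \frac{176}{5}\right)^{2} = \frac{30976}{25}$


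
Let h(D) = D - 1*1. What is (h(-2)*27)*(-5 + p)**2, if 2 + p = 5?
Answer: -324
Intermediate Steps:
p = 3 (p = -2 + 5 = 3)
h(D) = -1 + D (h(D) = D - 1 = -1 + D)
(h(-2)*27)*(-5 + p)**2 = ((-1 - 2)*27)*(-5 + 3)**2 = -3*27*(-2)**2 = -81*4 = -324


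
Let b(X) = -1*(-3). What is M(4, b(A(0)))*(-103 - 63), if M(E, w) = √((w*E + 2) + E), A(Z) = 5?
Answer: -498*√2 ≈ -704.28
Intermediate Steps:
b(X) = 3
M(E, w) = √(2 + E + E*w) (M(E, w) = √((E*w + 2) + E) = √((2 + E*w) + E) = √(2 + E + E*w))
M(4, b(A(0)))*(-103 - 63) = √(2 + 4 + 4*3)*(-103 - 63) = √(2 + 4 + 12)*(-166) = √18*(-166) = (3*√2)*(-166) = -498*√2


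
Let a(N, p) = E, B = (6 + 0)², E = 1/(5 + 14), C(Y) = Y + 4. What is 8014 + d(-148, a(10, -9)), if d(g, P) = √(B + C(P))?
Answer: 8014 + √14459/19 ≈ 8020.3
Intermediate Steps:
C(Y) = 4 + Y
E = 1/19 ≈ 0.052632
B = 36 (B = 6² = 36)
a(N, p) = 1/19
d(g, P) = √(40 + P) (d(g, P) = √(36 + (4 + P)) = √(40 + P))
8014 + d(-148, a(10, -9)) = 8014 + √(40 + 1/19) = 8014 + √(761/19) = 8014 + √14459/19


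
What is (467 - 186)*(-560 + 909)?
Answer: 98069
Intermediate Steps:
(467 - 186)*(-560 + 909) = 281*349 = 98069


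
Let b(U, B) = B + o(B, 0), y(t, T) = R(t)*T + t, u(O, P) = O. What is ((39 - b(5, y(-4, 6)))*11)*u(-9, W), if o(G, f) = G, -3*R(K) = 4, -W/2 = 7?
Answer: -6237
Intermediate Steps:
W = -14 (W = -2*7 = -14)
R(K) = -4/3 (R(K) = -⅓*4 = -4/3)
y(t, T) = t - 4*T/3 (y(t, T) = -4*T/3 + t = t - 4*T/3)
b(U, B) = 2*B (b(U, B) = B + B = 2*B)
((39 - b(5, y(-4, 6)))*11)*u(-9, W) = ((39 - 2*(-4 - 4/3*6))*11)*(-9) = ((39 - 2*(-4 - 8))*11)*(-9) = ((39 - 2*(-12))*11)*(-9) = ((39 - 1*(-24))*11)*(-9) = ((39 + 24)*11)*(-9) = (63*11)*(-9) = 693*(-9) = -6237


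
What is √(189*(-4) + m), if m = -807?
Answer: I*√1563 ≈ 39.535*I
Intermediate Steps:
√(189*(-4) + m) = √(189*(-4) - 807) = √(-756 - 807) = √(-1563) = I*√1563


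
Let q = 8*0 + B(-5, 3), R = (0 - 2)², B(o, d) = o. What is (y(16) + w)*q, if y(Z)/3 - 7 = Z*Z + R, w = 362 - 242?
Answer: -4605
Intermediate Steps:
R = 4 (R = (-2)² = 4)
w = 120
q = -5 (q = 8*0 - 5 = 0 - 5 = -5)
y(Z) = 33 + 3*Z² (y(Z) = 21 + 3*(Z*Z + 4) = 21 + 3*(Z² + 4) = 21 + 3*(4 + Z²) = 21 + (12 + 3*Z²) = 33 + 3*Z²)
(y(16) + w)*q = ((33 + 3*16²) + 120)*(-5) = ((33 + 3*256) + 120)*(-5) = ((33 + 768) + 120)*(-5) = (801 + 120)*(-5) = 921*(-5) = -4605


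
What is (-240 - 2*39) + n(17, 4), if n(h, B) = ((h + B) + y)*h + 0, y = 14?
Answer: 277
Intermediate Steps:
n(h, B) = h*(14 + B + h) (n(h, B) = ((h + B) + 14)*h + 0 = ((B + h) + 14)*h + 0 = (14 + B + h)*h + 0 = h*(14 + B + h) + 0 = h*(14 + B + h))
(-240 - 2*39) + n(17, 4) = (-240 - 2*39) + 17*(14 + 4 + 17) = (-240 - 78) + 17*35 = -318 + 595 = 277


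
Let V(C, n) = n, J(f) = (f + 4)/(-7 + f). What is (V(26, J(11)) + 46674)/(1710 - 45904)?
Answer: -186711/176776 ≈ -1.0562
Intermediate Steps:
J(f) = (4 + f)/(-7 + f)
(V(26, J(11)) + 46674)/(1710 - 45904) = ((4 + 11)/(-7 + 11) + 46674)/(1710 - 45904) = (15/4 + 46674)/(-44194) = ((¼)*15 + 46674)*(-1/44194) = (15/4 + 46674)*(-1/44194) = (186711/4)*(-1/44194) = -186711/176776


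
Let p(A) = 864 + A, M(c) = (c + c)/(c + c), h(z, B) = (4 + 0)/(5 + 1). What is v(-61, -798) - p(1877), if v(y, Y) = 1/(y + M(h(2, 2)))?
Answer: -164461/60 ≈ -2741.0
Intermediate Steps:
h(z, B) = 2/3 (h(z, B) = 4/6 = 4*(1/6) = 2/3)
M(c) = 1 (M(c) = (2*c)/((2*c)) = (2*c)*(1/(2*c)) = 1)
v(y, Y) = 1/(1 + y) (v(y, Y) = 1/(y + 1) = 1/(1 + y))
v(-61, -798) - p(1877) = 1/(1 - 61) - (864 + 1877) = 1/(-60) - 1*2741 = -1/60 - 2741 = -164461/60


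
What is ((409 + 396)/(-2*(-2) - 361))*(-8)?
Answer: 920/51 ≈ 18.039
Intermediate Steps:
((409 + 396)/(-2*(-2) - 361))*(-8) = (805/(4 - 361))*(-8) = (805/(-357))*(-8) = (805*(-1/357))*(-8) = -115/51*(-8) = 920/51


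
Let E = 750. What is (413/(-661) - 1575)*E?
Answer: -781116000/661 ≈ -1.1817e+6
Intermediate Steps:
(413/(-661) - 1575)*E = (413/(-661) - 1575)*750 = (413*(-1/661) - 1575)*750 = (-413/661 - 1575)*750 = -1041488/661*750 = -781116000/661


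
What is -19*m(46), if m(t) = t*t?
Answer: -40204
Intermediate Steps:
m(t) = t**2
-19*m(46) = -19*46**2 = -19*2116 = -40204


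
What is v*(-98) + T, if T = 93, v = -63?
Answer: 6267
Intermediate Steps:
v*(-98) + T = -63*(-98) + 93 = 6174 + 93 = 6267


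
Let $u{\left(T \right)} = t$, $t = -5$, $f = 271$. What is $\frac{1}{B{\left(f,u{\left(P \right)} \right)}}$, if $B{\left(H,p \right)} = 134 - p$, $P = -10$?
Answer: $\frac{1}{139} \approx 0.0071942$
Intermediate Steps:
$u{\left(T \right)} = -5$
$\frac{1}{B{\left(f,u{\left(P \right)} \right)}} = \frac{1}{134 - -5} = \frac{1}{134 + 5} = \frac{1}{139}$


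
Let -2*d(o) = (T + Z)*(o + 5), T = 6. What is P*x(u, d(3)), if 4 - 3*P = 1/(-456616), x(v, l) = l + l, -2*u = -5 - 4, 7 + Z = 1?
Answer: 0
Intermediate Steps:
Z = -6 (Z = -7 + 1 = -6)
d(o) = 0 (d(o) = -(6 - 6)*(o + 5)/2 = -0*(5 + o) = -½*0 = 0)
u = 9/2 (u = -(-5 - 4)/2 = -½*(-9) = 9/2 ≈ 4.5000)
x(v, l) = 2*l
P = 1826465/1369848 (P = 4/3 - ⅓/(-456616) = 4/3 - ⅓*(-1/456616) = 4/3 + 1/1369848 = 1826465/1369848 ≈ 1.3333)
P*x(u, d(3)) = 1826465*(2*0)/1369848 = (1826465/1369848)*0 = 0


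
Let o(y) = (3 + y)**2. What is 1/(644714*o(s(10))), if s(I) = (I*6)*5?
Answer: 1/59190547626 ≈ 1.6895e-11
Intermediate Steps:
s(I) = 30*I (s(I) = (6*I)*5 = 30*I)
1/(644714*o(s(10))) = 1/(644714*((3 + 30*10)**2)) = 1/(644714*((3 + 300)**2)) = 1/(644714*(303**2)) = (1/644714)/91809 = (1/644714)*(1/91809) = 1/59190547626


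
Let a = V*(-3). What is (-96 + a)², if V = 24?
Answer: 28224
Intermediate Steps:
a = -72 (a = 24*(-3) = -72)
(-96 + a)² = (-96 - 72)² = (-168)² = 28224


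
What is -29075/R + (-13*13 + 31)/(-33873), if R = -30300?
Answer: 13187185/13684692 ≈ 0.96364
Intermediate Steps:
-29075/R + (-13*13 + 31)/(-33873) = -29075/(-30300) + (-13*13 + 31)/(-33873) = -29075*(-1/30300) + (-169 + 31)*(-1/33873) = 1163/1212 - 138*(-1/33873) = 1163/1212 + 46/11291 = 13187185/13684692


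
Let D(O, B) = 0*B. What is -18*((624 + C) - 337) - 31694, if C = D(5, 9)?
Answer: -36860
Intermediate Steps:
D(O, B) = 0
C = 0
-18*((624 + C) - 337) - 31694 = -18*((624 + 0) - 337) - 31694 = -18*(624 - 337) - 31694 = -18*287 - 31694 = -5166 - 31694 = -36860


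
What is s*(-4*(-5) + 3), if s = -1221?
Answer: -28083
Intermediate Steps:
s*(-4*(-5) + 3) = -1221*(-4*(-5) + 3) = -1221*(20 + 3) = -1221*23 = -28083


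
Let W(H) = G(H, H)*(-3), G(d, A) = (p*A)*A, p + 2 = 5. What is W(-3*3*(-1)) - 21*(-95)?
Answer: 1266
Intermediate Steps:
p = 3 (p = -2 + 5 = 3)
G(d, A) = 3*A**2 (G(d, A) = (3*A)*A = 3*A**2)
W(H) = -9*H**2 (W(H) = (3*H**2)*(-3) = -9*H**2)
W(-3*3*(-1)) - 21*(-95) = -9*(-3*3*(-1))**2 - 21*(-95) = -9*(-9*(-1))**2 + 1995 = -9*9**2 + 1995 = -9*81 + 1995 = -729 + 1995 = 1266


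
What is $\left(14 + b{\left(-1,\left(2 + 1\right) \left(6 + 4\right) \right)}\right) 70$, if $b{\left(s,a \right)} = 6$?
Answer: $1400$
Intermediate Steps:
$\left(14 + b{\left(-1,\left(2 + 1\right) \left(6 + 4\right) \right)}\right) 70 = \left(14 + 6\right) 70 = 20 \cdot 70 = 1400$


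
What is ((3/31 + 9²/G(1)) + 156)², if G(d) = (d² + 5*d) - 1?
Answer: 713210436/24025 ≈ 29686.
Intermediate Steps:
G(d) = -1 + d² + 5*d
((3/31 + 9²/G(1)) + 156)² = ((3/31 + 9²/(-1 + 1² + 5*1)) + 156)² = ((3*(1/31) + 81/(-1 + 1 + 5)) + 156)² = ((3/31 + 81/5) + 156)² = (2526/155 + 156)² = (26706/155)² = 713210436/24025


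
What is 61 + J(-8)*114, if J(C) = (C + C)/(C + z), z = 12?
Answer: -395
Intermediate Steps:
J(C) = 2*C/(12 + C) (J(C) = (C + C)/(C + 12) = (2*C)/(12 + C) = 2*C/(12 + C))
61 + J(-8)*114 = 61 + (2*(-8)/(12 - 8))*114 = 61 + (2*(-8)/4)*114 = 61 + (2*(-8)*(1/4))*114 = 61 - 4*114 = 61 - 456 = -395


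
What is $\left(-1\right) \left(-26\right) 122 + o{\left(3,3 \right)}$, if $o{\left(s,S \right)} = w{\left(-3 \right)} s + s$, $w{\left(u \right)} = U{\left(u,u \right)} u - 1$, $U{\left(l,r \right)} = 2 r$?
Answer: $3226$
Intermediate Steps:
$w{\left(u \right)} = -1 + 2 u^{2}$ ($w{\left(u \right)} = 2 u u - 1 = 2 u^{2} - 1 = -1 + 2 u^{2}$)
$o{\left(s,S \right)} = 18 s$ ($o{\left(s,S \right)} = \left(-1 + 2 \left(-3\right)^{2}\right) s + s = \left(-1 + 2 \cdot 9\right) s + s = \left(-1 + 18\right) s + s = 17 s + s = 18 s$)
$\left(-1\right) \left(-26\right) 122 + o{\left(3,3 \right)} = \left(-1\right) \left(-26\right) 122 + 18 \cdot 3 = 26 \cdot 122 + 54 = 3172 + 54 = 3226$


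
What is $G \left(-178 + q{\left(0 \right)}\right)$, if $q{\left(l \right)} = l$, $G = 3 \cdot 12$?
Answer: $-6408$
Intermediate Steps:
$G = 36$
$G \left(-178 + q{\left(0 \right)}\right) = 36 \left(-178 + 0\right) = 36 \left(-178\right) = -6408$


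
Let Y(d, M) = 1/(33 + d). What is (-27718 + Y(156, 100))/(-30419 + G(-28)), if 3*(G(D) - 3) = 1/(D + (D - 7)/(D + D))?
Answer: 382425173/419649720 ≈ 0.91130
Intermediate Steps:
G(D) = 3 + 1/(3*(D + (-7 + D)/(2*D))) (G(D) = 3 + 1/(3*(D + (D - 7)/(D + D))) = 3 + 1/(3*(D + (-7 + D)/((2*D)))) = 3 + 1/(3*(D + (-7 + D)*(1/(2*D)))) = 3 + 1/(3*(D + (-7 + D)/(2*D))))
(-27718 + Y(156, 100))/(-30419 + G(-28)) = (-27718 + 1/(33 + 156))/(-30419 + (-63 + 11*(-28) + 18*(-28)²)/(3*(-7 - 28 + 2*(-28)²))) = (-27718 + 1/189)/(-30419 + (-63 - 308 + 18*784)/(3*(-7 - 28 + 2*784))) = (-27718 + 1/189)/(-30419 + (-63 - 308 + 14112)/(3*(-7 - 28 + 1568))) = -5238701/(189*(-30419 + (⅓)*13741/1533)) = -5238701/(189*(-30419 + (⅓)*(1/1533)*13741)) = -5238701/(189*(-30419 + 1963/657)) = -5238701/(189*(-19983320/657)) = -5238701/189*(-657/19983320) = 382425173/419649720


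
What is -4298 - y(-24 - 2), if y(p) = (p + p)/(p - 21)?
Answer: -202058/47 ≈ -4299.1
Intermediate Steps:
y(p) = 2*p/(-21 + p) (y(p) = (2*p)/(-21 + p) = 2*p/(-21 + p))
-4298 - y(-24 - 2) = -4298 - 2*(-24 - 2)/(-21 + (-24 - 2)) = -4298 - 2*(-26)/(-21 - 26) = -4298 - 2*(-26)/(-47) = -4298 - 2*(-26)*(-1)/47 = -4298 - 1*52/47 = -4298 - 52/47 = -202058/47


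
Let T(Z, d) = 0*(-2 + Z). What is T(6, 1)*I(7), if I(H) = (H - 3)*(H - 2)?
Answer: 0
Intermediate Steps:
T(Z, d) = 0
I(H) = (-3 + H)*(-2 + H)
T(6, 1)*I(7) = 0*(6 + 7² - 5*7) = 0*(6 + 49 - 35) = 0*20 = 0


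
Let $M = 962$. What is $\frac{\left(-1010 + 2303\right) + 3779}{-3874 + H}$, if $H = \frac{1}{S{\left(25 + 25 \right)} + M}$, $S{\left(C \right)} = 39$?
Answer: $- \frac{5077072}{3877873} \approx -1.3092$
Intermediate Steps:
$H = \frac{1}{1001}$ ($H = \frac{1}{39 + 962} = \frac{1}{1001} \approx 0.000999$)
$\frac{\left(-1010 + 2303\right) + 3779}{-3874 + H} = \frac{\left(-1010 + 2303\right) + 3779}{-3874 + \frac{1}{1001}} = \frac{1293 + 3779}{- \frac{3877873}{1001}} = 5072 \left(- \frac{1001}{3877873}\right) = - \frac{5077072}{3877873}$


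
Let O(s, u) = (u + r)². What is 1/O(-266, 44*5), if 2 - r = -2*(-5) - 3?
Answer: 1/46225 ≈ 2.1633e-5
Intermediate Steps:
r = -5 (r = 2 - (-2*(-5) - 3) = 2 - (10 - 3) = 2 - 1*7 = 2 - 7 = -5)
O(s, u) = (-5 + u)² (O(s, u) = (u - 5)² = (-5 + u)²)
1/O(-266, 44*5) = 1/((-5 + 44*5)²) = 1/((-5 + 220)²) = 1/(215²) = 1/46225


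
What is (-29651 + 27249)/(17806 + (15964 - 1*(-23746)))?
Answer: -1201/28758 ≈ -0.041762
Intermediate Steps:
(-29651 + 27249)/(17806 + (15964 - 1*(-23746))) = -2402/(17806 + (15964 + 23746)) = -2402/(17806 + 39710) = -2402/57516 = -2402*1/57516 = -1201/28758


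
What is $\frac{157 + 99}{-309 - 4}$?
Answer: $- \frac{256}{313} \approx -0.81789$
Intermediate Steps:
$\frac{157 + 99}{-309 - 4} = \frac{256}{-313} = 256 \left(- \frac{1}{313}\right) = - \frac{256}{313}$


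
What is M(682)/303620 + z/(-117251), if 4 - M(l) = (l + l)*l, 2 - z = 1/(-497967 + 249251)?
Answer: -6782028085804541/2213556769442980 ≈ -3.0639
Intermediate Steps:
z = 497433/248716 (z = 2 - 1/(-497967 + 249251) = 2 - 1/(-248716) = 2 - 1*(-1/248716) = 2 + 1/248716 = 497433/248716 ≈ 2.0000)
M(l) = 4 - 2*l² (M(l) = 4 - (l + l)*l = 4 - 2*l*l = 4 - 2*l²)
M(682)/303620 + z/(-117251) = (4 - 2*682²)/303620 + (497433/248716)/(-117251) = (4 - 2*465124)*(1/303620) + (497433/248716)*(-1/117251) = (4 - 930248)*(1/303620) - 497433/29162199716 = -930244*1/303620 - 497433/29162199716 = -232561/75905 - 497433/29162199716 = -6782028085804541/2213556769442980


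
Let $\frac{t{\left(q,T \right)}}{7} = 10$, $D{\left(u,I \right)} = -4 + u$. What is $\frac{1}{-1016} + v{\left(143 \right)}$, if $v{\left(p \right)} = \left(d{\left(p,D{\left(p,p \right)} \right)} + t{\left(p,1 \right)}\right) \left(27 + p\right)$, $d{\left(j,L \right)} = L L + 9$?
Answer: $\frac{3350767999}{1016} \approx 3.298 \cdot 10^{6}$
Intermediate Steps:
$t{\left(q,T \right)} = 70$ ($t{\left(q,T \right)} = 7 \cdot 10 = 70$)
$d{\left(j,L \right)} = 9 + L^{2}$ ($d{\left(j,L \right)} = L^{2} + 9 = 9 + L^{2}$)
$v{\left(p \right)} = \left(27 + p\right) \left(79 + \left(-4 + p\right)^{2}\right)$ ($v{\left(p \right)} = \left(\left(9 + \left(-4 + p\right)^{2}\right) + 70\right) \left(27 + p\right) = \left(79 + \left(-4 + p\right)^{2}\right) \left(27 + p\right) = \left(27 + p\right) \left(79 + \left(-4 + p\right)^{2}\right)$)
$\frac{1}{-1016} + v{\left(143 \right)} = \frac{1}{-1016} + \left(2565 + 143^{3} - 17303 + 19 \cdot 143^{2}\right) = - \frac{1}{1016} + \left(2565 + 2924207 - 17303 + 19 \cdot 20449\right) = - \frac{1}{1016} + \left(2565 + 2924207 - 17303 + 388531\right) = - \frac{1}{1016} + 3298000 = \frac{3350767999}{1016}$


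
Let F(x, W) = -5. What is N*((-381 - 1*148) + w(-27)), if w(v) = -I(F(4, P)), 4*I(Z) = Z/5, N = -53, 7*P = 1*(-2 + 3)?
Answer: 112095/4 ≈ 28024.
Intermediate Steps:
P = ⅐ (P = (1*(-2 + 3))/7 = (1*1)/7 = (⅐)*1 = ⅐ ≈ 0.14286)
I(Z) = Z/20 (I(Z) = (Z/5)/4 = Z/20)
w(v) = ¼ (w(v) = -(-5)/20 = -1*(-¼) = ¼)
N*((-381 - 1*148) + w(-27)) = -53*((-381 - 1*148) + ¼) = -53*((-381 - 148) + ¼) = -53*(-529 + ¼) = -53*(-2115/4) = 112095/4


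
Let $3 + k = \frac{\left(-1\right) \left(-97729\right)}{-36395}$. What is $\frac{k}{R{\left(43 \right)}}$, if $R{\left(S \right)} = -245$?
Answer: $\frac{206914}{8916775} \approx 0.023205$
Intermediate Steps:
$k = - \frac{206914}{36395}$ ($k = -3 + \frac{\left(-1\right) \left(-97729\right)}{-36395} = -3 + 97729 \left(- \frac{1}{36395}\right) = -3 - \frac{97729}{36395} = - \frac{206914}{36395} \approx -5.6852$)
$\frac{k}{R{\left(43 \right)}} = - \frac{206914}{36395 \left(-245\right)} = \left(- \frac{206914}{36395}\right) \left(- \frac{1}{245}\right) = \frac{206914}{8916775}$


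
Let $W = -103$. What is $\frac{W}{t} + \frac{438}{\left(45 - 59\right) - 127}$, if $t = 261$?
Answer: $- \frac{42947}{12267} \approx -3.501$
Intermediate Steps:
$\frac{W}{t} + \frac{438}{\left(45 - 59\right) - 127} = - \frac{103}{261} + \frac{438}{\left(45 - 59\right) - 127} = \left(-103\right) \frac{1}{261} + \frac{438}{-14 - 127} = - \frac{103}{261} + \frac{438}{-141} = - \frac{103}{261} + 438 \left(- \frac{1}{141}\right) = - \frac{103}{261} - \frac{146}{47} = - \frac{42947}{12267}$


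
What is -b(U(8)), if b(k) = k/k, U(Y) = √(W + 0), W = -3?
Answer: -1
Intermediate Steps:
U(Y) = I*√3 (U(Y) = √(-3 + 0) = √(-3) = I*√3)
b(k) = 1
-b(U(8)) = -1*1 = -1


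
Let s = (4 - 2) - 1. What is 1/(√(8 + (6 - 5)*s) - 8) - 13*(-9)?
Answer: 584/5 ≈ 116.80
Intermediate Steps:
s = 1 (s = 2 - 1 = 1)
1/(√(8 + (6 - 5)*s) - 8) - 13*(-9) = 1/(√(8 + (6 - 5)*1) - 8) - 13*(-9) = 1/(√(8 + 1*1) - 8) + 117 = 1/(√(8 + 1) - 8) + 117 = 1/(√9 - 8) + 117 = 1/(3 - 8) + 117 = 1/(-5) + 117 = -⅕ + 117 = 584/5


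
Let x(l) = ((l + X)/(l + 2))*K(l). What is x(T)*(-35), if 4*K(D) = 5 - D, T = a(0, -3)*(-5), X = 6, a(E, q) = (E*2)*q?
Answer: -525/4 ≈ -131.25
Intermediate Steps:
a(E, q) = 2*E*q (a(E, q) = (2*E)*q = 2*E*q)
T = 0 (T = (2*0*(-3))*(-5) = 0*(-5) = 0)
K(D) = 5/4 - D/4 (K(D) = (5 - D)/4 = 5/4 - D/4)
x(l) = (6 + l)*(5/4 - l/4)/(2 + l) (x(l) = ((l + 6)/(l + 2))*(5/4 - l/4) = ((6 + l)/(2 + l))*(5/4 - l/4) = (6 + l)*(5/4 - l/4)/(2 + l))
x(T)*(-35) = ((30 - 1*0 - 1*0²)/(4*(2 + 0)))*(-35) = ((¼)*(30 + 0 - 1*0)/2)*(-35) = ((¼)*(½)*(30 + 0 + 0))*(-35) = ((¼)*(½)*30)*(-35) = (15/4)*(-35) = -525/4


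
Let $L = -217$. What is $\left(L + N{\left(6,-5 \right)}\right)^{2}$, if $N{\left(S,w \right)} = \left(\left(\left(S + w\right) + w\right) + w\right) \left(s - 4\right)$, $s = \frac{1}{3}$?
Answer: $33856$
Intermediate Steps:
$s = \frac{1}{3} \approx 0.33333$
$N{\left(S,w \right)} = - 11 w - \frac{11 S}{3}$ ($N{\left(S,w \right)} = \left(\left(\left(S + w\right) + w\right) + w\right) \left(\frac{1}{3} - 4\right) = \left(\left(S + 2 w\right) + w\right) \left(- \frac{11}{3}\right) = \left(S + 3 w\right) \left(- \frac{11}{3}\right) = - 11 w - \frac{11 S}{3}$)
$\left(L + N{\left(6,-5 \right)}\right)^{2} = \left(-217 - -33\right)^{2} = \left(-217 + \left(55 - 22\right)\right)^{2} = \left(-217 + 33\right)^{2} = \left(-184\right)^{2} = 33856$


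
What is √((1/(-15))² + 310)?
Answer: √69751/15 ≈ 17.607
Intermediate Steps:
√((1/(-15))² + 310) = √((-1/15)² + 310) = √(1/225 + 310) = √(69751/225) = √69751/15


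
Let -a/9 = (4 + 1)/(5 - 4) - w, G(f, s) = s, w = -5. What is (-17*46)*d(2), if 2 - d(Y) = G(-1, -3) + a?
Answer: -74290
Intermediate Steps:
a = -90 (a = -9*((4 + 1)/(5 - 4) - 1*(-5)) = -9*(5/1 + 5) = -9*(5*1 + 5) = -9*(5 + 5) = -9*10 = -90)
d(Y) = 95 (d(Y) = 2 - (-3 - 90) = 2 - 1*(-93) = 2 + 93 = 95)
(-17*46)*d(2) = -17*46*95 = -782*95 = -74290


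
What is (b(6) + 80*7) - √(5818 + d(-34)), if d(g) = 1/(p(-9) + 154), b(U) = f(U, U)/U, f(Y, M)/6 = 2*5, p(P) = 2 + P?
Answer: 570 - √2565741/21 ≈ 493.72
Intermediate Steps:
f(Y, M) = 60 (f(Y, M) = 6*(2*5) = 6*10 = 60)
b(U) = 60/U
d(g) = 1/147 (d(g) = 1/((2 - 9) + 154) = 1/(-7 + 154) = 1/147)
(b(6) + 80*7) - √(5818 + d(-34)) = (60/6 + 80*7) - √(5818 + 1/147) = (60*(⅙) + 560) - √(855247/147) = (10 + 560) - √2565741/21 = 570 - √2565741/21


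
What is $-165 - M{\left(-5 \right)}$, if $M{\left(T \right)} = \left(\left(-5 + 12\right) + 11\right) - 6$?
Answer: $-177$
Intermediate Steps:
$M{\left(T \right)} = 12$ ($M{\left(T \right)} = \left(7 + 11\right) - 6 = 18 - 6 = 12$)
$-165 - M{\left(-5 \right)} = -165 - 12 = -177$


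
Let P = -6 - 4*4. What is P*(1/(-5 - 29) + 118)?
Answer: -44121/17 ≈ -2595.4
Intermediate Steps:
P = -22 (P = -6 - 16 = -22)
P*(1/(-5 - 29) + 118) = -22*(1/(-5 - 29) + 118) = -22*(1/(-34) + 118) = -22*(-1/34 + 118) = -22*4011/34 = -44121/17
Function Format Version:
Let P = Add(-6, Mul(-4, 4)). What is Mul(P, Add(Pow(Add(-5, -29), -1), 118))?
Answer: Rational(-44121, 17) ≈ -2595.4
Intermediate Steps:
P = -22 (P = Add(-6, -16) = -22)
Mul(P, Add(Pow(Add(-5, -29), -1), 118)) = Mul(-22, Add(Pow(Add(-5, -29), -1), 118)) = Mul(-22, Add(Pow(-34, -1), 118)) = Mul(-22, Add(Rational(-1, 34), 118)) = Mul(-22, Rational(4011, 34)) = Rational(-44121, 17)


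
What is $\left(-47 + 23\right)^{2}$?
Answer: $576$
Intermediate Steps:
$\left(-47 + 23\right)^{2} = \left(-24\right)^{2} = 576$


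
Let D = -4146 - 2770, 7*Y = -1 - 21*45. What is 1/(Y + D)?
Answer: -7/49358 ≈ -0.00014182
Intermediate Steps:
Y = -946/7 (Y = (-1 - 21*45)/7 = (-1 - 945)/7 = (⅐)*(-946) = -946/7 ≈ -135.14)
D = -6916
1/(Y + D) = 1/(-946/7 - 6916) = 1/(-49358/7) = -7/49358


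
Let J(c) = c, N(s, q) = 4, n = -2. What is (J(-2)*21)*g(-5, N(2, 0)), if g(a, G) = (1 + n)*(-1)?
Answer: -42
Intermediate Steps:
g(a, G) = 1 (g(a, G) = (1 - 2)*(-1) = -1*(-1) = 1)
(J(-2)*21)*g(-5, N(2, 0)) = -2*21*1 = -42*1 = -42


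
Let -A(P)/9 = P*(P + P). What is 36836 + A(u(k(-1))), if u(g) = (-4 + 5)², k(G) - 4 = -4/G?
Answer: 36818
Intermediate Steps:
k(G) = 4 - 4/G
u(g) = 1 (u(g) = 1² = 1)
A(P) = -18*P² (A(P) = -9*P*(P + P) = -9*P*2*P = -18*P²)
36836 + A(u(k(-1))) = 36836 - 18*1² = 36836 - 18*1 = 36836 - 18 = 36818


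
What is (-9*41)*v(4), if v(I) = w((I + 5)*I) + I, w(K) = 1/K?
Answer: -5945/4 ≈ -1486.3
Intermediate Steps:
w(K) = 1/K
v(I) = I + 1/(I*(5 + I)) (v(I) = 1/((I + 5)*I) + I = 1/((5 + I)*I) + I = 1/(I*(5 + I)) + I = I + 1/(I*(5 + I)))
(-9*41)*v(4) = (-9*41)*(4 + 1/(4*(5 + 4))) = -369*(4 + (¼)/9) = -369*(4 + (¼)*(⅑)) = -369*(4 + 1/36) = -369*145/36 = -5945/4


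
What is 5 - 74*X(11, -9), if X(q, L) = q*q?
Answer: -8949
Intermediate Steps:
X(q, L) = q²
5 - 74*X(11, -9) = 5 - 74*11² = 5 - 74*121 = 5 - 8954 = -8949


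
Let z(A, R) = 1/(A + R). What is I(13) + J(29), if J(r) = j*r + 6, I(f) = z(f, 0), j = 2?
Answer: 833/13 ≈ 64.077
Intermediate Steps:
I(f) = 1/f (I(f) = 1/(f + 0) = 1/f)
J(r) = 6 + 2*r (J(r) = 2*r + 6 = 6 + 2*r)
I(13) + J(29) = 1/13 + (6 + 2*29) = 1/13 + (6 + 58) = 1/13 + 64 = 833/13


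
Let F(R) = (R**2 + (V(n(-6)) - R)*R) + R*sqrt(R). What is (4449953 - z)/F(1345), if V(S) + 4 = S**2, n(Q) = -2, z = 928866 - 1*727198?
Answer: 849657*sqrt(1345)/361805 ≈ 86.125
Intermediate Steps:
z = 201668 (z = 928866 - 727198 = 201668)
V(S) = -4 + S**2
F(R) = R**(3/2) (F(R) = (R**2 + ((-4 + (-2)**2) - R)*R) + R*sqrt(R) = (R**2 + ((-4 + 4) - R)*R) + R**(3/2) = (R**2 + (0 - R)*R) + R**(3/2) = (R**2 + (-R)*R) + R**(3/2) = (R**2 - R**2) + R**(3/2) = 0 + R**(3/2) = R**(3/2))
(4449953 - z)/F(1345) = (4449953 - 1*201668)/(1345**(3/2)) = (4449953 - 201668)/((1345*sqrt(1345))) = 4248285*(sqrt(1345)/1809025) = 849657*sqrt(1345)/361805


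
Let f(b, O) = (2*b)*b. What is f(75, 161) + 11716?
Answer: 22966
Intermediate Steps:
f(b, O) = 2*b²
f(75, 161) + 11716 = 2*75² + 11716 = 2*5625 + 11716 = 11250 + 11716 = 22966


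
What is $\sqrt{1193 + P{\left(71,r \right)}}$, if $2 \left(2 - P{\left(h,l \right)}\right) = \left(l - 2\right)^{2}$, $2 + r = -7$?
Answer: $\frac{\sqrt{4538}}{2} \approx 33.682$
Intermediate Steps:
$r = -9$ ($r = -2 - 7 = -9$)
$P{\left(h,l \right)} = 2 - \frac{\left(-2 + l\right)^{2}}{2}$ ($P{\left(h,l \right)} = 2 - \frac{\left(l - 2\right)^{2}}{2} = 2 - \frac{\left(-2 + l\right)^{2}}{2}$)
$\sqrt{1193 + P{\left(71,r \right)}} = \sqrt{1193 + \frac{1}{2} \left(-9\right) \left(4 - -9\right)} = \sqrt{1193 + \frac{1}{2} \left(-9\right) \left(4 + 9\right)} = \sqrt{1193 + \frac{1}{2} \left(-9\right) 13} = \sqrt{1193 - \frac{117}{2}} = \sqrt{\frac{2269}{2}} = \frac{\sqrt{4538}}{2}$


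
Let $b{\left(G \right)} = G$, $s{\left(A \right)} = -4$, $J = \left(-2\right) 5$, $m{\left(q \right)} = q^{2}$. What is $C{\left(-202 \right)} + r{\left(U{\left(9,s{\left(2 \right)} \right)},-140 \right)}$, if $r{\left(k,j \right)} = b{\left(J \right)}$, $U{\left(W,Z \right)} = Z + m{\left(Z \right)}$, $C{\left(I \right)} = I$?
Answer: $-212$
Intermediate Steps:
$J = -10$
$U{\left(W,Z \right)} = Z + Z^{2}$
$r{\left(k,j \right)} = -10$
$C{\left(-202 \right)} + r{\left(U{\left(9,s{\left(2 \right)} \right)},-140 \right)} = -202 - 10 = -212$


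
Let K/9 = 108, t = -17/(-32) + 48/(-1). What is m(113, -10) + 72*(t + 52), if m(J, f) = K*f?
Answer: -37575/4 ≈ -9393.8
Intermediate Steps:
t = -1519/32 (t = -17*(-1/32) + 48*(-1) = 17/32 - 48 = -1519/32 ≈ -47.469)
K = 972 (K = 9*108 = 972)
m(J, f) = 972*f
m(113, -10) + 72*(t + 52) = 972*(-10) + 72*(-1519/32 + 52) = -9720 + 72*(145/32) = -9720 + 1305/4 = -37575/4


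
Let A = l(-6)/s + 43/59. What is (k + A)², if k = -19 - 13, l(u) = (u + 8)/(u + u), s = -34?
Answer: 141617495041/144865296 ≈ 977.58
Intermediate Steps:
l(u) = (8 + u)/(2*u) (l(u) = (8 + u)/((2*u)) = (8 + u)*(1/(2*u)) = (8 + u)/(2*u))
k = -32
A = 8831/12036 (A = ((½)*(8 - 6)/(-6))/(-34) + 43/59 = ((½)*(-⅙)*2)*(-1/34) + 43*(1/59) = -⅙*(-1/34) + 43/59 = 1/204 + 43/59 = 8831/12036 ≈ 0.73372)
(k + A)² = (-32 + 8831/12036)² = (-376321/12036)² = 141617495041/144865296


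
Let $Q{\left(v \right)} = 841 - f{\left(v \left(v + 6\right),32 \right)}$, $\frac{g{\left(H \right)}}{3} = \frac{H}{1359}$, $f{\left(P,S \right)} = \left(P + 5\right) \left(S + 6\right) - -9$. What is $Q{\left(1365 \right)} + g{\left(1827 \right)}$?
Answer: $- \frac{10738081719}{151} \approx -7.1113 \cdot 10^{7}$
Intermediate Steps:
$f{\left(P,S \right)} = 9 + \left(5 + P\right) \left(6 + S\right)$ ($f{\left(P,S \right)} = \left(5 + P\right) \left(6 + S\right) + 9 = 9 + \left(5 + P\right) \left(6 + S\right)$)
$g{\left(H \right)} = \frac{H}{453}$ ($g{\left(H \right)} = 3 \frac{H}{1359} = \frac{H}{453}$)
$Q{\left(v \right)} = 642 - 38 v \left(6 + v\right)$ ($Q{\left(v \right)} = 841 - \left(39 + 5 \cdot 32 + 6 v \left(v + 6\right) + v \left(v + 6\right) 32\right) = 841 - \left(39 + 160 + 6 v \left(6 + v\right) + v \left(6 + v\right) 32\right) = 841 - \left(39 + 160 + 6 v \left(6 + v\right) + 32 v \left(6 + v\right)\right) = 841 - \left(199 + 38 v \left(6 + v\right)\right) = 642 - 38 v \left(6 + v\right)$)
$Q{\left(1365 \right)} + g{\left(1827 \right)} = \left(642 - 51870 \left(6 + 1365\right)\right) + \frac{1}{453} \cdot 1827 = \left(642 - 51870 \cdot 1371\right) + \frac{609}{151} = \left(642 - 71113770\right) + \frac{609}{151} = -71113128 + \frac{609}{151} = - \frac{10738081719}{151}$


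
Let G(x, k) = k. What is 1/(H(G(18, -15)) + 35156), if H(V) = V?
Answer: 1/35141 ≈ 2.8457e-5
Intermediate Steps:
1/(H(G(18, -15)) + 35156) = 1/(-15 + 35156) = 1/35141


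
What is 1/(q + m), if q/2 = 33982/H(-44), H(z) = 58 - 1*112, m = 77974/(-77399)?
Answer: -2089773/2632278116 ≈ -0.00079390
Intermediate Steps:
m = -77974/77399 (m = 77974*(-1/77399) = -77974/77399 ≈ -1.0074)
H(z) = -54 (H(z) = 58 - 112 = -54)
q = -33982/27 (q = 2*(33982/(-54)) = 2*(33982*(-1/54)) = 2*(-16991/27) = -33982/27 ≈ -1258.6)
1/(q + m) = 1/(-33982/27 - 77974/77399) = 1/(-2632278116/2089773) = -2089773/2632278116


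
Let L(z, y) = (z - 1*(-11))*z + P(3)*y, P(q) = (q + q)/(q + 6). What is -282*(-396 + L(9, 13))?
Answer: 58468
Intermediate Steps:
P(q) = 2*q/(6 + q) (P(q) = (2*q)/(6 + q) = 2*q/(6 + q))
L(z, y) = 2*y/3 + z*(11 + z) (L(z, y) = (z - 1*(-11))*z + (2*3/(6 + 3))*y = (z + 11)*z + (2*3/9)*y = (11 + z)*z + (2*3*(⅑))*y = z*(11 + z) + 2*y/3 = 2*y/3 + z*(11 + z))
-282*(-396 + L(9, 13)) = -282*(-396 + (9² + 11*9 + (⅔)*13)) = -282*(-396 + (81 + 99 + 26/3)) = -282*(-396 + 566/3) = -282*(-622/3) = 58468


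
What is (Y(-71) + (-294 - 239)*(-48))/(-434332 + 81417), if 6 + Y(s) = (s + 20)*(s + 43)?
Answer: -27006/352915 ≈ -0.076523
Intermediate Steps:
Y(s) = -6 + (20 + s)*(43 + s) (Y(s) = -6 + (s + 20)*(s + 43) = -6 + (20 + s)*(43 + s))
(Y(-71) + (-294 - 239)*(-48))/(-434332 + 81417) = ((854 + (-71)**2 + 63*(-71)) + (-294 - 239)*(-48))/(-434332 + 81417) = ((854 + 5041 - 4473) - 533*(-48))/(-352915) = (1422 + 25584)*(-1/352915) = 27006*(-1/352915) = -27006/352915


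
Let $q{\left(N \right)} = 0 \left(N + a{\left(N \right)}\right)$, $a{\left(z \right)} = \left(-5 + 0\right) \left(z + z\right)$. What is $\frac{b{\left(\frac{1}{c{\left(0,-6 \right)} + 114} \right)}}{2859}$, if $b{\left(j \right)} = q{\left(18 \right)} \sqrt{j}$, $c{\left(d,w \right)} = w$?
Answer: $0$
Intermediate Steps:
$a{\left(z \right)} = - 10 z$ ($a{\left(z \right)} = - 5 \cdot 2 z = - 10 z$)
$q{\left(N \right)} = 0$ ($q{\left(N \right)} = 0 \left(N - 10 N\right) = 0 \left(- 9 N\right) = 0$)
$b{\left(j \right)} = 0$ ($b{\left(j \right)} = 0 \sqrt{j} = 0$)
$\frac{b{\left(\frac{1}{c{\left(0,-6 \right)} + 114} \right)}}{2859} = \frac{0}{2859} = 0 \cdot \frac{1}{2859} = 0$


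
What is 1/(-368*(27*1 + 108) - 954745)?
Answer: -1/1004425 ≈ -9.9559e-7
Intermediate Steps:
1/(-368*(27*1 + 108) - 954745) = 1/(-368*(27 + 108) - 954745) = 1/(-368*135 - 954745) = 1/(-49680 - 954745) = 1/(-1004425) = -1/1004425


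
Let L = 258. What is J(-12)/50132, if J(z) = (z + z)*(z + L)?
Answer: -1476/12533 ≈ -0.11777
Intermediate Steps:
J(z) = 2*z*(258 + z) (J(z) = (z + z)*(z + 258) = (2*z)*(258 + z) = 2*z*(258 + z))
J(-12)/50132 = (2*(-12)*(258 - 12))/50132 = (2*(-12)*246)*(1/50132) = -5904*1/50132 = -1476/12533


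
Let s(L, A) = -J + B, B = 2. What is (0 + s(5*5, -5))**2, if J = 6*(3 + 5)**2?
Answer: 145924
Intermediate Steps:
J = 384 (J = 6*8**2 = 6*64 = 384)
s(L, A) = -382 (s(L, A) = -1*384 + 2 = -384 + 2 = -382)
(0 + s(5*5, -5))**2 = (0 - 382)**2 = (-382)**2 = 145924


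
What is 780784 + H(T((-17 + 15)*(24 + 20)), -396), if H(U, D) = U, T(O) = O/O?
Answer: 780785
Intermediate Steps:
T(O) = 1
780784 + H(T((-17 + 15)*(24 + 20)), -396) = 780784 + 1 = 780785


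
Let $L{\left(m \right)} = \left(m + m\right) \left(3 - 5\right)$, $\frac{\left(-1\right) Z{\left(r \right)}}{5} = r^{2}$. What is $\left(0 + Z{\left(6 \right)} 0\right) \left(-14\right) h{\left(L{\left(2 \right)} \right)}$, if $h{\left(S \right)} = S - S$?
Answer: $0$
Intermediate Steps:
$Z{\left(r \right)} = - 5 r^{2}$
$L{\left(m \right)} = - 4 m$ ($L{\left(m \right)} = 2 m \left(-2\right) = - 4 m$)
$h{\left(S \right)} = 0$
$\left(0 + Z{\left(6 \right)} 0\right) \left(-14\right) h{\left(L{\left(2 \right)} \right)} = \left(0 + - 5 \cdot 6^{2} \cdot 0\right) \left(-14\right) 0 = \left(0 + \left(-5\right) 36 \cdot 0\right) \left(-14\right) 0 = \left(0 - 0\right) \left(-14\right) 0 = \left(0 + 0\right) \left(-14\right) 0 = 0 \left(-14\right) 0 = 0 \cdot 0 = 0$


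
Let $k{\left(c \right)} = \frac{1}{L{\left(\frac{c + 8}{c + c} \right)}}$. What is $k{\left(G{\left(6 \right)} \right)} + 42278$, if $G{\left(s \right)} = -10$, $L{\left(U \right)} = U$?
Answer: $42288$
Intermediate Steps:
$k{\left(c \right)} = \frac{2 c}{8 + c}$ ($k{\left(c \right)} = \frac{1}{\left(c + 8\right) \frac{1}{c + c}} = \frac{1}{\left(8 + c\right) \frac{1}{2 c}} = \frac{1}{\frac{1}{2} \frac{1}{c} \left(8 + c\right)} = \frac{2 c}{8 + c}$)
$k{\left(G{\left(6 \right)} \right)} + 42278 = 2 \left(-10\right) \frac{1}{8 - 10} + 42278 = 2 \left(-10\right) \frac{1}{-2} + 42278 = 2 \left(-10\right) \left(- \frac{1}{2}\right) + 42278 = 10 + 42278 = 42288$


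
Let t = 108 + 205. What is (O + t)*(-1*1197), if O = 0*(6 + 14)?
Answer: -374661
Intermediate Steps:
t = 313
O = 0 (O = 0*20 = 0)
(O + t)*(-1*1197) = (0 + 313)*(-1*1197) = 313*(-1197) = -374661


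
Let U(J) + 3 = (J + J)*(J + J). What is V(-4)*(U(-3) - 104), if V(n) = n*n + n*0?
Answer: -1136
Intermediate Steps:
V(n) = n**2 (V(n) = n**2 + 0 = n**2)
U(J) = -3 + 4*J**2 (U(J) = -3 + (J + J)*(J + J) = -3 + (2*J)*(2*J) = -3 + 4*J**2)
V(-4)*(U(-3) - 104) = (-4)**2*((-3 + 4*(-3)**2) - 104) = 16*((-3 + 4*9) - 104) = 16*((-3 + 36) - 104) = 16*(33 - 104) = 16*(-71) = -1136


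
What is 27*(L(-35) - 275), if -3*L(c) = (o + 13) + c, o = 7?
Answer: -7290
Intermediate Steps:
L(c) = -20/3 - c/3 (L(c) = -((7 + 13) + c)/3 = -(20 + c)/3 = -20/3 - c/3)
27*(L(-35) - 275) = 27*((-20/3 - 1/3*(-35)) - 275) = 27*((-20/3 + 35/3) - 275) = 27*(5 - 275) = 27*(-270) = -7290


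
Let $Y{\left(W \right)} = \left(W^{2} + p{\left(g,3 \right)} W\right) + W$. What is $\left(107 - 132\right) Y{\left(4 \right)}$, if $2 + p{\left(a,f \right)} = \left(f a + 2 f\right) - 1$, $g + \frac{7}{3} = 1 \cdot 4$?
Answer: $-1300$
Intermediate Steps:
$g = \frac{5}{3}$ ($g = - \frac{7}{3} + 1 \cdot 4 = - \frac{7}{3} + 4 = \frac{5}{3} \approx 1.6667$)
$p{\left(a,f \right)} = -3 + 2 f + a f$ ($p{\left(a,f \right)} = -2 - \left(1 - 2 f - f a\right) = -2 - \left(1 - 2 f - a f\right) = -2 + \left(-1 + 2 f + a f\right) = -3 + 2 f + a f$)
$Y{\left(W \right)} = W^{2} + 9 W$ ($Y{\left(W \right)} = \left(W^{2} + \left(-3 + 2 \cdot 3 + \frac{5}{3} \cdot 3\right) W\right) + W = \left(W^{2} + \left(-3 + 6 + 5\right) W\right) + W = \left(W^{2} + 8 W\right) + W = W^{2} + 9 W$)
$\left(107 - 132\right) Y{\left(4 \right)} = \left(107 - 132\right) 4 \left(9 + 4\right) = - 25 \cdot 4 \cdot 13 = \left(-25\right) 52 = -1300$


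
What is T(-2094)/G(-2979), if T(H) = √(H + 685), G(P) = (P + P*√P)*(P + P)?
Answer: √1409/(17748882*(-I + 3*√331)) ≈ 3.8735e-8 + 7.0969e-10*I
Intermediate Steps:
G(P) = 2*P*(P + P^(3/2)) (G(P) = (P + P^(3/2))*(2*P) = 2*P*(P + P^(3/2)))
T(H) = √(685 + H)
T(-2094)/G(-2979) = √(685 - 2094)/(2*(-2979)² + 2*(-2979)^(5/2)) = √(-1409)/(2*8874441 + 2*(26623323*I*√331)) = (I*√1409)/(17748882 + 53246646*I*√331) = I*√1409/(17748882 + 53246646*I*√331)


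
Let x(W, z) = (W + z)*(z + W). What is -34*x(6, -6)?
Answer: 0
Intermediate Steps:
x(W, z) = (W + z)² (x(W, z) = (W + z)*(W + z) = (W + z)²)
-34*x(6, -6) = -34*(6 - 6)² = -34*0² = -34*0 = 0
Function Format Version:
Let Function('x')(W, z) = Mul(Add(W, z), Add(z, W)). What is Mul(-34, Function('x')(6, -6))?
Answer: 0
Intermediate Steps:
Function('x')(W, z) = Pow(Add(W, z), 2) (Function('x')(W, z) = Mul(Add(W, z), Add(W, z)) = Pow(Add(W, z), 2))
Mul(-34, Function('x')(6, -6)) = Mul(-34, Pow(Add(6, -6), 2)) = Mul(-34, Pow(0, 2)) = Mul(-34, 0) = 0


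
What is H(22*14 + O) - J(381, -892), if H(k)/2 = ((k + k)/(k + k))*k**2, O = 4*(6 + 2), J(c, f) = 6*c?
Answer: 228914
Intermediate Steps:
O = 32 (O = 4*8 = 32)
H(k) = 2*k**2 (H(k) = 2*(((k + k)/(k + k))*k**2) = 2*(((2*k)/((2*k)))*k**2) = 2*(((2*k)*(1/(2*k)))*k**2) = 2*(1*k**2) = 2*k**2)
H(22*14 + O) - J(381, -892) = 2*(22*14 + 32)**2 - 6*381 = 2*(308 + 32)**2 - 1*2286 = 2*340**2 - 2286 = 2*115600 - 2286 = 231200 - 2286 = 228914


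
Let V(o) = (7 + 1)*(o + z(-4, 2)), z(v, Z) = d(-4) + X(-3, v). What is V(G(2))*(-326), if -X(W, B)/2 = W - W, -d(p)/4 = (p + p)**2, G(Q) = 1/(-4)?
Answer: 668300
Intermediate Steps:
G(Q) = -1/4
d(p) = -16*p**2 (d(p) = -4*(p + p)**2 = -4*4*p**2 = -16*p**2)
X(W, B) = 0 (X(W, B) = -2*(W - W) = -2*0 = 0)
z(v, Z) = -256 (z(v, Z) = -16*(-4)**2 + 0 = -16*16 + 0 = -256 + 0 = -256)
V(o) = -2048 + 8*o (V(o) = (7 + 1)*(o - 256) = 8*(-256 + o) = -2048 + 8*o)
V(G(2))*(-326) = (-2048 + 8*(-1/4))*(-326) = (-2048 - 2)*(-326) = -2050*(-326) = 668300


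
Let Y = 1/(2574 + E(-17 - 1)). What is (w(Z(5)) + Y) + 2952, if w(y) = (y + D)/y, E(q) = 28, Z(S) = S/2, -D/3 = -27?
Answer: 38840059/13010 ≈ 2985.4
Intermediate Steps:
D = 81 (D = -3*(-27) = 81)
Z(S) = S/2 (Z(S) = S*(1/2) = S/2)
Y = 1/2602 (Y = 1/(2574 + 28) = 1/2602 ≈ 0.00038432)
w(y) = (81 + y)/y (w(y) = (y + 81)/y = (81 + y)/y)
(w(Z(5)) + Y) + 2952 = ((81 + (1/2)*5)/(((1/2)*5)) + 1/2602) + 2952 = ((81 + 5/2)/(5/2) + 1/2602) + 2952 = ((2/5)*(167/2) + 1/2602) + 2952 = (167/5 + 1/2602) + 2952 = 434539/13010 + 2952 = 38840059/13010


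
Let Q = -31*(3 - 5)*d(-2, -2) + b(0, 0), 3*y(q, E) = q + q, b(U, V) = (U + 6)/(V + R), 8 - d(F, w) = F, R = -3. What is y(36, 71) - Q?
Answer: -594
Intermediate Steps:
d(F, w) = 8 - F
b(U, V) = (6 + U)/(-3 + V) (b(U, V) = (U + 6)/(V - 3) = (6 + U)/(-3 + V))
y(q, E) = 2*q/3 (y(q, E) = (q + q)/3 = (2*q)/3 = 2*q/3)
Q = 618 (Q = -31*(3 - 5)*(8 - 1*(-2)) + (6 + 0)/(-3 + 0) = -(-62)*(8 + 2) + 6/(-3) = -(-62)*10 - ⅓*6 = -31*(-20) - 2 = 620 - 2 = 618)
y(36, 71) - Q = (⅔)*36 - 1*618 = 24 - 618 = -594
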